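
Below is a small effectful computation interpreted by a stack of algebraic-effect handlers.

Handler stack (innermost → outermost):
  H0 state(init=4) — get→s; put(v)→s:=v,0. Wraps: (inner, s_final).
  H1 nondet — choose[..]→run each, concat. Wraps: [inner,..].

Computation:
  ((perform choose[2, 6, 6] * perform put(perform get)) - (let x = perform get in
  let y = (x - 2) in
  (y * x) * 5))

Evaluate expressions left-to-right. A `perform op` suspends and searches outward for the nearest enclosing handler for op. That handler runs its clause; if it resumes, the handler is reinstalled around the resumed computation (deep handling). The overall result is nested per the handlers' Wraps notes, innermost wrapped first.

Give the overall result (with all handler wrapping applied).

Answer: [(-40, 4), (-40, 4), (-40, 4)]

Working:
choose[2, 6, 6] @ H1
  branch[0] choose=2:
    get @ H0 ⇒ 4
    put(4) @ H0 ⇒ s:=4
    get @ H0 ⇒ 4
    H0 returns (-40, 4)
    H1 returns [(-40, 4)]
  branch[1] choose=6:
    get @ H0 ⇒ 4
    put(4) @ H0 ⇒ s:=4
    get @ H0 ⇒ 4
    H0 returns (-40, 4)
    H1 returns [(-40, 4)]
  branch[2] choose=6:
    get @ H0 ⇒ 4
    put(4) @ H0 ⇒ s:=4
    get @ H0 ⇒ 4
    H0 returns (-40, 4)
    H1 returns [(-40, 4)]
= [(-40, 4), (-40, 4), (-40, 4)]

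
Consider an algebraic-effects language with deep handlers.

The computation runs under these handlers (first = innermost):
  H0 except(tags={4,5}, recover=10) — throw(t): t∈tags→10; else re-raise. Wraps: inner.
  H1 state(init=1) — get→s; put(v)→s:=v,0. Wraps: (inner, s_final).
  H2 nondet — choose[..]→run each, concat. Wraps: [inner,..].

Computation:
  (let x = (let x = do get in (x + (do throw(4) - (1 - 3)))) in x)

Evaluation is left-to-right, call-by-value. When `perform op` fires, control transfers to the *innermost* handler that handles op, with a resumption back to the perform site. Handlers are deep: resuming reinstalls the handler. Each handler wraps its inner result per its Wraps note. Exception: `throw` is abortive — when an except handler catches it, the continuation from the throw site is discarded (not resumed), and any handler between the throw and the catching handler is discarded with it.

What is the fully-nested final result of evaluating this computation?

Answer: [(10, 1)]

Working:
get @ H1 ⇒ 1
throw(4) @ H0 caught ⇒ 10
H1 returns (10, 1)
H2 returns [(10, 1)]
= [(10, 1)]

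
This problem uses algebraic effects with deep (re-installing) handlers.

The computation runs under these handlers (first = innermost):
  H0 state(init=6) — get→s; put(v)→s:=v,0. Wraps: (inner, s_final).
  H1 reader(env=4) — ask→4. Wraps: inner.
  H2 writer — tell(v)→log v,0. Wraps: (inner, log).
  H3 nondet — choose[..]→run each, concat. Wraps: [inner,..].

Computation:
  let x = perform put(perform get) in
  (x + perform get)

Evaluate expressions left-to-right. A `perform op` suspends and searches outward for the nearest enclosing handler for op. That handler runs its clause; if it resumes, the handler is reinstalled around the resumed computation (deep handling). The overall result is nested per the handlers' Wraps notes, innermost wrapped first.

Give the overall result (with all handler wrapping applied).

Working:
get @ H0 ⇒ 6
put(6) @ H0 ⇒ s:=6
get @ H0 ⇒ 6
H0 returns (6, 6)
H1 returns (6, 6)
H2 returns ((6, 6), ())
H3 returns [((6, 6), ())]
= [((6, 6), ())]

Answer: [((6, 6), ())]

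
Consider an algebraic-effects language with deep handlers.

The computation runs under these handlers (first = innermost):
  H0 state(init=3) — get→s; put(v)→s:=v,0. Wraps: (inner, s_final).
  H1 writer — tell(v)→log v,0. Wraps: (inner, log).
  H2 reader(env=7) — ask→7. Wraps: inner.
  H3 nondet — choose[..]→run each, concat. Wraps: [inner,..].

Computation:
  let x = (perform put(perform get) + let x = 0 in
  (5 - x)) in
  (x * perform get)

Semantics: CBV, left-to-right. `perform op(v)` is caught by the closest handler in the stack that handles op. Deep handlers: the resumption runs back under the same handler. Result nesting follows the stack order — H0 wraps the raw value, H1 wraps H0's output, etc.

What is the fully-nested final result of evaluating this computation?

Step-by-step:
get @ H0 ⇒ 3
put(3) @ H0 ⇒ s:=3
get @ H0 ⇒ 3
H0 returns (15, 3)
H1 returns ((15, 3), ())
H2 returns ((15, 3), ())
H3 returns [((15, 3), ())]
= [((15, 3), ())]

Answer: [((15, 3), ())]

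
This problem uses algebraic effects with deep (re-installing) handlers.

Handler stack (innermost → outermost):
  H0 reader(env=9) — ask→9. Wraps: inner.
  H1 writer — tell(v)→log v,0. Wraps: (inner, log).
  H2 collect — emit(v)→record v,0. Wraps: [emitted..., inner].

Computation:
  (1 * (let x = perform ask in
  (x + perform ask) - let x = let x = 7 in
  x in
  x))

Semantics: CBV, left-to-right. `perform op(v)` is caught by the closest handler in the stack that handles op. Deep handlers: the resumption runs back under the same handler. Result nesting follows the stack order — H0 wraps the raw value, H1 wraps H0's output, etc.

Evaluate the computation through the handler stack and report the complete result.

Step-by-step:
ask @ H0 ⇒ 9
ask @ H0 ⇒ 9
H0 returns 11
H1 returns (11, ())
H2 returns [(11, ())]
= [(11, ())]

Answer: [(11, ())]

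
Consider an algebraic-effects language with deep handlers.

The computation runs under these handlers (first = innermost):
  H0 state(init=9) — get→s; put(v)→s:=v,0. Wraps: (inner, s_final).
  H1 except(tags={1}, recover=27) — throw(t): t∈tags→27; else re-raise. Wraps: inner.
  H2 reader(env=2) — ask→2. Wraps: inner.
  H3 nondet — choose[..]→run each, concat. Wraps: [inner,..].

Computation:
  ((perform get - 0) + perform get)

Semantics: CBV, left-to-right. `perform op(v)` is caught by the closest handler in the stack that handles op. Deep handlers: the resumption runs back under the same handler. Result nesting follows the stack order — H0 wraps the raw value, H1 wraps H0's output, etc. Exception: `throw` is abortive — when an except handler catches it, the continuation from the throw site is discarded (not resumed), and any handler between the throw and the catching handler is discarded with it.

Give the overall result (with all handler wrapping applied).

Working:
get @ H0 ⇒ 9
get @ H0 ⇒ 9
H0 returns (18, 9)
H1 returns (18, 9)
H2 returns (18, 9)
H3 returns [(18, 9)]
= [(18, 9)]

Answer: [(18, 9)]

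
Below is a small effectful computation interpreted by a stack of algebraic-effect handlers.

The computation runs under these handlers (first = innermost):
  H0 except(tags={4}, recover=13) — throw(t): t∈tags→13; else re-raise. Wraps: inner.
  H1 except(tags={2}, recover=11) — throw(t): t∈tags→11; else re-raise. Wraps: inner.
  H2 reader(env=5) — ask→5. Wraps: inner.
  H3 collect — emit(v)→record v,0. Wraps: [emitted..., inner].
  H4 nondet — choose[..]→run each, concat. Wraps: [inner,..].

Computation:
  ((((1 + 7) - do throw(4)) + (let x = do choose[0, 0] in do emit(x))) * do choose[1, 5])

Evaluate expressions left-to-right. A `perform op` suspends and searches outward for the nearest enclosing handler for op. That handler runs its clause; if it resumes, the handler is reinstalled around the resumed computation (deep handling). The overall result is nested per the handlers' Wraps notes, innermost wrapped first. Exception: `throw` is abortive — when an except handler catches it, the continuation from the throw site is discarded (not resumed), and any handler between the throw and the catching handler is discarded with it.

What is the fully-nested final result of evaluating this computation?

Evaluation trace:
throw(4) @ H0 caught ⇒ 13
H1 returns 13
H2 returns 13
H3 returns [13]
H4 returns [[13]]
= [[13]]

Answer: [[13]]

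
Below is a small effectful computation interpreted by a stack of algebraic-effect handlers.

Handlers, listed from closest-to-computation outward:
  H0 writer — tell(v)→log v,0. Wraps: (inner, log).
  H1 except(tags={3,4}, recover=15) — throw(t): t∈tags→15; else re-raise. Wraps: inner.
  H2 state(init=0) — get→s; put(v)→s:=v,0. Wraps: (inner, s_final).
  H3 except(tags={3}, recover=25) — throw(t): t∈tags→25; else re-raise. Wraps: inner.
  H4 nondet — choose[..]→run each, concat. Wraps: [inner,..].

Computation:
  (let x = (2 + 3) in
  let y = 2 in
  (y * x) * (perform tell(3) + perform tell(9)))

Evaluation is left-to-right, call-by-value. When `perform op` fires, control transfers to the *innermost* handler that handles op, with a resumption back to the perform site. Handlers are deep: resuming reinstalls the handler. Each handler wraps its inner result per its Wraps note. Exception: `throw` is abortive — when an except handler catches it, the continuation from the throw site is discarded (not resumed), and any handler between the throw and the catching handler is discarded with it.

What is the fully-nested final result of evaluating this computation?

Evaluation trace:
tell(3) @ H0 ⇒ log+=3
tell(9) @ H0 ⇒ log+=9
H0 returns (0, (3, 9))
H1 returns (0, (3, 9))
H2 returns ((0, (3, 9)), 0)
H3 returns ((0, (3, 9)), 0)
H4 returns [((0, (3, 9)), 0)]
= [((0, (3, 9)), 0)]

Answer: [((0, (3, 9)), 0)]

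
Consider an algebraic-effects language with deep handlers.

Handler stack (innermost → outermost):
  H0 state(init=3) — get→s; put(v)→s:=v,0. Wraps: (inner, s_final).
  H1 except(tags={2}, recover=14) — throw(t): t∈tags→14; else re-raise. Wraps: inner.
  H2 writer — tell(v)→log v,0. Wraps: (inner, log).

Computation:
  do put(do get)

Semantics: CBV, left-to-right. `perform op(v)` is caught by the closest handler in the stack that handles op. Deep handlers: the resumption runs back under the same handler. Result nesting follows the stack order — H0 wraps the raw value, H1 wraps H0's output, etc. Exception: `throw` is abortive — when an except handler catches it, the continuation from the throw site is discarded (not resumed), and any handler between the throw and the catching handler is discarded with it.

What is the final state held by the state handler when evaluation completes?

Step-by-step:
get @ H0 ⇒ 3
put(3) @ H0 ⇒ s:=3
H0 returns (0, 3)
H1 returns (0, 3)
H2 returns ((0, 3), ())
= ((0, 3), ())

Answer: 3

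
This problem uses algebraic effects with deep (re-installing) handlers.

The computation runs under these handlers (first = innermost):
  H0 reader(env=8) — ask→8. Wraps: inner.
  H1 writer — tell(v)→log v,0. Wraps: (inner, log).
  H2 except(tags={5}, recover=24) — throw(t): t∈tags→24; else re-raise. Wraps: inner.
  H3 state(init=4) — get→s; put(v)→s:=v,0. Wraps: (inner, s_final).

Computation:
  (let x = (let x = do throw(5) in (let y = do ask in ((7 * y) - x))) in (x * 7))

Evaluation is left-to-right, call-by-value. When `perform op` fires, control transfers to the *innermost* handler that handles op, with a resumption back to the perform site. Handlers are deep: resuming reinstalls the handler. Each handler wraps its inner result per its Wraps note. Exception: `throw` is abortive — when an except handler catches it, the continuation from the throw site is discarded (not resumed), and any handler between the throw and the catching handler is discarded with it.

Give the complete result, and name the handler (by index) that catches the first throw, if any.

Answer: (24, 4) ; first throw caught by: H2

Working:
throw(5) @ H2 caught ⇒ 24
H3 returns (24, 4)
= (24, 4)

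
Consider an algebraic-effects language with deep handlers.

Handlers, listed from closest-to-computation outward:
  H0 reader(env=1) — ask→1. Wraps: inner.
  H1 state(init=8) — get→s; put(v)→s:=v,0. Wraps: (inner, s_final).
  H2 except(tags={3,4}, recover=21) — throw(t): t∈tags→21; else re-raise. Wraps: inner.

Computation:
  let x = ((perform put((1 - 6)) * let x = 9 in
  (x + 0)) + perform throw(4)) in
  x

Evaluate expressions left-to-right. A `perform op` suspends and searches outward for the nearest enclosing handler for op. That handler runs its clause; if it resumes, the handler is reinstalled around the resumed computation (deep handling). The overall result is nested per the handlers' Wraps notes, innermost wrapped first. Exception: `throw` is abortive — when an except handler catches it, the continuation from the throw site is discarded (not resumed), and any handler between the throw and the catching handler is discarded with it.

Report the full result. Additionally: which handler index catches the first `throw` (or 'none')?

Working:
put(-5) @ H1 ⇒ s:=-5
throw(4) @ H2 caught ⇒ 21
= 21

Answer: 21 ; first throw caught by: H2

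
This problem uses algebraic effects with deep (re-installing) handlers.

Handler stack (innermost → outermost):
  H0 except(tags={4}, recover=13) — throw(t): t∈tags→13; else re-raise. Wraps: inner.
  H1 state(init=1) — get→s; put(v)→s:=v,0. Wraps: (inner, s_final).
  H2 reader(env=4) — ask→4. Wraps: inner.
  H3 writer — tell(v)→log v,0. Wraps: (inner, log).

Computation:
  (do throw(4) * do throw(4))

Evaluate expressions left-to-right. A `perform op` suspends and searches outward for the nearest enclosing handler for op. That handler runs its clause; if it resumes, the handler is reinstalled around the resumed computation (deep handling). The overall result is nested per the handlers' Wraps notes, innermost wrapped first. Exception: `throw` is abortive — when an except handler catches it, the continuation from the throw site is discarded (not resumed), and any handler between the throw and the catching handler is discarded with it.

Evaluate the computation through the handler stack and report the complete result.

Working:
throw(4) @ H0 caught ⇒ 13
H1 returns (13, 1)
H2 returns (13, 1)
H3 returns ((13, 1), ())
= ((13, 1), ())

Answer: ((13, 1), ())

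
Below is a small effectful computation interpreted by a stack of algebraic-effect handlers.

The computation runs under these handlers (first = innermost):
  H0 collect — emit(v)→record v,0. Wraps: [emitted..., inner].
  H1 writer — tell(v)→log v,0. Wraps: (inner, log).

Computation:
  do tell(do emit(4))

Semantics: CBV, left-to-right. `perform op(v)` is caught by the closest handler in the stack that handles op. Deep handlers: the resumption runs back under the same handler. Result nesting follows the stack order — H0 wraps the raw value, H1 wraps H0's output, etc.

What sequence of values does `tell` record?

Answer: (0)

Evaluation trace:
emit(4) @ H0 ⇒ out+=4
tell(0) @ H1 ⇒ log+=0
H0 returns [4, 0]
H1 returns ([4, 0], (0))
= ([4, 0], (0))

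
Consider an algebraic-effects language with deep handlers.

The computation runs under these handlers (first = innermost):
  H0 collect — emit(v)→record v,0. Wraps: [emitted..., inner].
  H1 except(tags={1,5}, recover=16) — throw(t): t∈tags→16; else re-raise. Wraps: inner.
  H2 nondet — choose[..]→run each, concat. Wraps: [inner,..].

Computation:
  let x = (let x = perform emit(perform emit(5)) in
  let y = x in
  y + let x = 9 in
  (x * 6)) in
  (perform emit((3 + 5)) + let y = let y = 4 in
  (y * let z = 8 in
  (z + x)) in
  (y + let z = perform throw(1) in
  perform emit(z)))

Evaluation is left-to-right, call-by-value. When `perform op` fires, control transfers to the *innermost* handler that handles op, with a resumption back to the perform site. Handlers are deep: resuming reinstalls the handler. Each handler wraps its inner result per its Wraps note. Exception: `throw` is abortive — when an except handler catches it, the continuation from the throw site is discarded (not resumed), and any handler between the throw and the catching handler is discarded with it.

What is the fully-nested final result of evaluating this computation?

Answer: [16]

Step-by-step:
emit(5) @ H0 ⇒ out+=5
emit(0) @ H0 ⇒ out+=0
emit(8) @ H0 ⇒ out+=8
throw(1) @ H1 caught ⇒ 16
H2 returns [16]
= [16]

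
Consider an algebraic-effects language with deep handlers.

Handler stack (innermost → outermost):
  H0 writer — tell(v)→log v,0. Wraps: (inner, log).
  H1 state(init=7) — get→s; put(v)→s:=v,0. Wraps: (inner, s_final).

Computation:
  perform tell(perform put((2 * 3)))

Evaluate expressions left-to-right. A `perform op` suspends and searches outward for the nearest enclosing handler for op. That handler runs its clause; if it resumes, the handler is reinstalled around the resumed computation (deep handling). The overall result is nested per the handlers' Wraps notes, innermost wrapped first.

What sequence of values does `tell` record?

Step-by-step:
put(6) @ H1 ⇒ s:=6
tell(0) @ H0 ⇒ log+=0
H0 returns (0, (0))
H1 returns ((0, (0)), 6)
= ((0, (0)), 6)

Answer: (0)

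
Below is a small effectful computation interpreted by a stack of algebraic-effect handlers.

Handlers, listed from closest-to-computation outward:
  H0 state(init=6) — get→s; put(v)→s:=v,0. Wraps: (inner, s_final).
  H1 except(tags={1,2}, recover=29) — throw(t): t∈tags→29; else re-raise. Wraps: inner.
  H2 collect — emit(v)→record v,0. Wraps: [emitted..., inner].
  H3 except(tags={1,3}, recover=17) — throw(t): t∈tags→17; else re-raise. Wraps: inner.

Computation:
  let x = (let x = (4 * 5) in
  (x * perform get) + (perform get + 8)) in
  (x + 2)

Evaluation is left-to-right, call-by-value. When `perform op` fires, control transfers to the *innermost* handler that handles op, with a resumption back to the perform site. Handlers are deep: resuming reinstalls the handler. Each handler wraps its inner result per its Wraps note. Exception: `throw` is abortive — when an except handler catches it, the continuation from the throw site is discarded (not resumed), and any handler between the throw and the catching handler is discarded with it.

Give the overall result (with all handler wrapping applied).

Answer: [(136, 6)]

Step-by-step:
get @ H0 ⇒ 6
get @ H0 ⇒ 6
H0 returns (136, 6)
H1 returns (136, 6)
H2 returns [(136, 6)]
H3 returns [(136, 6)]
= [(136, 6)]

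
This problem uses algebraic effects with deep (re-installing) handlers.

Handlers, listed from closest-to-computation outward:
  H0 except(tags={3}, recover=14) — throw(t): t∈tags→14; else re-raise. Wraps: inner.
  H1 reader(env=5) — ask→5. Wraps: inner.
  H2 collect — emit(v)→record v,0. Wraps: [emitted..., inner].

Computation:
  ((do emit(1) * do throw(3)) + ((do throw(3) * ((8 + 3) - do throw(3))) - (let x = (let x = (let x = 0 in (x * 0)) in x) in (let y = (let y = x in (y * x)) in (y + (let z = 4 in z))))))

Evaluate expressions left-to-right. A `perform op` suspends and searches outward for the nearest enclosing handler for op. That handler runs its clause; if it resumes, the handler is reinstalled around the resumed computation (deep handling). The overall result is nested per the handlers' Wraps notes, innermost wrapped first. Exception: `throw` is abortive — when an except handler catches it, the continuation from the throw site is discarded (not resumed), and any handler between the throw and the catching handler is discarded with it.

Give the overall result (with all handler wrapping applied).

Step-by-step:
emit(1) @ H2 ⇒ out+=1
throw(3) @ H0 caught ⇒ 14
H1 returns 14
H2 returns [1, 14]
= [1, 14]

Answer: [1, 14]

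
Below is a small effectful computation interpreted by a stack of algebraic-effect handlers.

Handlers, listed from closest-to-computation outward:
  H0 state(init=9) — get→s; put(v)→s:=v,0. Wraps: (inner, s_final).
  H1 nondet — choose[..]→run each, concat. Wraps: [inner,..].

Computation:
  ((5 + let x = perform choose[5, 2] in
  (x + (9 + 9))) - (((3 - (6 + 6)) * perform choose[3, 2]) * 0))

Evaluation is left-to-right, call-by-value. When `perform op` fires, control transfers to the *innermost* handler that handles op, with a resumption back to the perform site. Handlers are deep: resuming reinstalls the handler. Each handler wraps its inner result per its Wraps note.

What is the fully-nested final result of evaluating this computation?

Answer: [(28, 9), (28, 9), (25, 9), (25, 9)]

Evaluation trace:
choose[5, 2] @ H1
  branch[0] choose=5:
    choose[3, 2] @ H1
      branch[0] choose=3:
        H0 returns (28, 9)
        H1 returns [(28, 9)]
      branch[1] choose=2:
        H0 returns (28, 9)
        H1 returns [(28, 9)]
  branch[1] choose=2:
    choose[3, 2] @ H1
      branch[0] choose=3:
        H0 returns (25, 9)
        H1 returns [(25, 9)]
      branch[1] choose=2:
        H0 returns (25, 9)
        H1 returns [(25, 9)]
= [(28, 9), (28, 9), (25, 9), (25, 9)]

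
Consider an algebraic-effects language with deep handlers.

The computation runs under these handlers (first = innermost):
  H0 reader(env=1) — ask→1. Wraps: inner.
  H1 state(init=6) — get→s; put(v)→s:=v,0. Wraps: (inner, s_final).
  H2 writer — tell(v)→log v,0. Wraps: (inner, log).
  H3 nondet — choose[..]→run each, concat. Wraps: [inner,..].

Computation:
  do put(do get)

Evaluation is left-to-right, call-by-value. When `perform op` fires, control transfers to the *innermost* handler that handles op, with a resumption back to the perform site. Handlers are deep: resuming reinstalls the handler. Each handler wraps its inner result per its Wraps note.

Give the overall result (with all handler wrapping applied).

Working:
get @ H1 ⇒ 6
put(6) @ H1 ⇒ s:=6
H0 returns 0
H1 returns (0, 6)
H2 returns ((0, 6), ())
H3 returns [((0, 6), ())]
= [((0, 6), ())]

Answer: [((0, 6), ())]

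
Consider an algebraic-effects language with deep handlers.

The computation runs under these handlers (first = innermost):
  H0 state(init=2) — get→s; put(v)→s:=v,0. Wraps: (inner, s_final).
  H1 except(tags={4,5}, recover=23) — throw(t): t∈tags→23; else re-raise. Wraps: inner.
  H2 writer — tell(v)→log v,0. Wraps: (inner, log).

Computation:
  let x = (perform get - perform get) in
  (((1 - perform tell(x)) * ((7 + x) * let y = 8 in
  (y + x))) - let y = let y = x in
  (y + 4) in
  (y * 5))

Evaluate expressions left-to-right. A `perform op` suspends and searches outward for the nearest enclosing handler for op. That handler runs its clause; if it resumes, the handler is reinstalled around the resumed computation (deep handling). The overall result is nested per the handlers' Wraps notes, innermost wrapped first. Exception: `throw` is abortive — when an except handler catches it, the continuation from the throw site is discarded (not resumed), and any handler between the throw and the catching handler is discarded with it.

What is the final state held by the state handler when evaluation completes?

Answer: 2

Evaluation trace:
get @ H0 ⇒ 2
get @ H0 ⇒ 2
tell(0) @ H2 ⇒ log+=0
H0 returns (36, 2)
H1 returns (36, 2)
H2 returns ((36, 2), (0))
= ((36, 2), (0))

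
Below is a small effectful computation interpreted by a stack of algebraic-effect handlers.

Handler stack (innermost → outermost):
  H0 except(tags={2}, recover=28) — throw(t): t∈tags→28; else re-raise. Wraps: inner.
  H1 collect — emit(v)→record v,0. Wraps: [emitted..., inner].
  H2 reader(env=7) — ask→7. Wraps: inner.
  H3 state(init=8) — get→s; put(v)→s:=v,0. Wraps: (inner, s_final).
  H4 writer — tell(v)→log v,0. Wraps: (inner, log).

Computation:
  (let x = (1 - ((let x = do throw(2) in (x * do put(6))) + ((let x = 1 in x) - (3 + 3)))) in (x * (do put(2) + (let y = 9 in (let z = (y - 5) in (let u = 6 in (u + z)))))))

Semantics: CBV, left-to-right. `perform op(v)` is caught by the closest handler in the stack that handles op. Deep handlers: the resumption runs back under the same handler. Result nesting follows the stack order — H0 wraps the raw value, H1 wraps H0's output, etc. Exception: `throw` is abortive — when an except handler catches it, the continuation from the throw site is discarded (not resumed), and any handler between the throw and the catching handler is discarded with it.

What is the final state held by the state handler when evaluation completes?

Answer: 8

Evaluation trace:
throw(2) @ H0 caught ⇒ 28
H1 returns [28]
H2 returns [28]
H3 returns ([28], 8)
H4 returns (([28], 8), ())
= (([28], 8), ())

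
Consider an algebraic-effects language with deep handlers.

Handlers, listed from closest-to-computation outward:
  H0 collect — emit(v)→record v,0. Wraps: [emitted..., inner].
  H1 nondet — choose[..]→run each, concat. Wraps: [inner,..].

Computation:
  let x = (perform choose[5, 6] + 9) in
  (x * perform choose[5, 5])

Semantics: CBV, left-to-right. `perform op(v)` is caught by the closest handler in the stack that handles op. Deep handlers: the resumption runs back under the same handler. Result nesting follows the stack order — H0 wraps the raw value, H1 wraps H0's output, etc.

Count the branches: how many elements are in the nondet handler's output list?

Step-by-step:
choose[5, 6] @ H1
  branch[0] choose=5:
    choose[5, 5] @ H1
      branch[0] choose=5:
        H0 returns [70]
        H1 returns [[70]]
      branch[1] choose=5:
        H0 returns [70]
        H1 returns [[70]]
  branch[1] choose=6:
    choose[5, 5] @ H1
      branch[0] choose=5:
        H0 returns [75]
        H1 returns [[75]]
      branch[1] choose=5:
        H0 returns [75]
        H1 returns [[75]]
= [[70], [70], [75], [75]]

Answer: 4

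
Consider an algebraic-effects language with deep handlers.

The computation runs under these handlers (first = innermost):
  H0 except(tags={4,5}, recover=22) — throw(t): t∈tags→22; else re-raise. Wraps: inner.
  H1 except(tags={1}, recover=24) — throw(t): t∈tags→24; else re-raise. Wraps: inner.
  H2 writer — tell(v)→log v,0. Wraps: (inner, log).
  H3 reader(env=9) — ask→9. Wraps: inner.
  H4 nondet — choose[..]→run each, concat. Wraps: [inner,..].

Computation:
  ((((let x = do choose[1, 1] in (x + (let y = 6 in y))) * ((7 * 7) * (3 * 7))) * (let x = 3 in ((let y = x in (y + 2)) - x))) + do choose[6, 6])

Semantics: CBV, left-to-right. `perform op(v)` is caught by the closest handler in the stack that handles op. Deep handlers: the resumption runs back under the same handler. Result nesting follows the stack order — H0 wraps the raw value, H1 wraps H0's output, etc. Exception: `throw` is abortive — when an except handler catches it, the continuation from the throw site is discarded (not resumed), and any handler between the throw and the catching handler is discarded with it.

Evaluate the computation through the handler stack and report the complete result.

Answer: [(14412, ()), (14412, ()), (14412, ()), (14412, ())]

Step-by-step:
choose[1, 1] @ H4
  branch[0] choose=1:
    choose[6, 6] @ H4
      branch[0] choose=6:
        H0 returns 14412
        H1 returns 14412
        H2 returns (14412, ())
        H3 returns (14412, ())
        H4 returns [(14412, ())]
      branch[1] choose=6:
        H0 returns 14412
        H1 returns 14412
        H2 returns (14412, ())
        H3 returns (14412, ())
        H4 returns [(14412, ())]
  branch[1] choose=1:
    choose[6, 6] @ H4
      branch[0] choose=6:
        H0 returns 14412
        H1 returns 14412
        H2 returns (14412, ())
        H3 returns (14412, ())
        H4 returns [(14412, ())]
      branch[1] choose=6:
        H0 returns 14412
        H1 returns 14412
        H2 returns (14412, ())
        H3 returns (14412, ())
        H4 returns [(14412, ())]
= [(14412, ()), (14412, ()), (14412, ()), (14412, ())]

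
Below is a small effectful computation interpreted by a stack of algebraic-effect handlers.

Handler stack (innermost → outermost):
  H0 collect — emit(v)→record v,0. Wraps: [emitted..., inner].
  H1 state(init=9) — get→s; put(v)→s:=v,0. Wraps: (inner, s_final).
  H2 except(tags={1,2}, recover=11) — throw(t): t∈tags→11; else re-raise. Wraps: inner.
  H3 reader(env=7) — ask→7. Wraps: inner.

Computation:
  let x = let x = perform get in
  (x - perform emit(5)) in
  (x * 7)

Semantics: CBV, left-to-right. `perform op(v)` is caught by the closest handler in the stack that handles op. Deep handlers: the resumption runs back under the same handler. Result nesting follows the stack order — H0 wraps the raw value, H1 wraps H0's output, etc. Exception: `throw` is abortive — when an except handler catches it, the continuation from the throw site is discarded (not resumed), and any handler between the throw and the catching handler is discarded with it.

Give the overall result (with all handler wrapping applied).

Evaluation trace:
get @ H1 ⇒ 9
emit(5) @ H0 ⇒ out+=5
H0 returns [5, 63]
H1 returns ([5, 63], 9)
H2 returns ([5, 63], 9)
H3 returns ([5, 63], 9)
= ([5, 63], 9)

Answer: ([5, 63], 9)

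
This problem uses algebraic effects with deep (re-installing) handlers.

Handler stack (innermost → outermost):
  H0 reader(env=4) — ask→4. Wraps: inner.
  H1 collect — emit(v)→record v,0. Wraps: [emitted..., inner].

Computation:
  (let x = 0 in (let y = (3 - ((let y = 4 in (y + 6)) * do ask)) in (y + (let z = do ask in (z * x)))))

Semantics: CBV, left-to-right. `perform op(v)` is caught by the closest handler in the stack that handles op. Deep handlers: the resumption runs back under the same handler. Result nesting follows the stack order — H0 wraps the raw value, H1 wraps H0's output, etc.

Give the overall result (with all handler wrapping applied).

Step-by-step:
ask @ H0 ⇒ 4
ask @ H0 ⇒ 4
H0 returns -37
H1 returns [-37]
= [-37]

Answer: [-37]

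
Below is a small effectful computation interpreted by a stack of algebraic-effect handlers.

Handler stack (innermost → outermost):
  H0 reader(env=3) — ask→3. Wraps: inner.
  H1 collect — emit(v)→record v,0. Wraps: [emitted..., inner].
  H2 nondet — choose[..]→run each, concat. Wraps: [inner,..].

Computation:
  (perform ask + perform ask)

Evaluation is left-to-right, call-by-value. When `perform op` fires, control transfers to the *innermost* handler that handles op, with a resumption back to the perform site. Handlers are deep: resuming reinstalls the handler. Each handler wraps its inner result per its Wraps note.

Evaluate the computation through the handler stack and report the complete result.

Working:
ask @ H0 ⇒ 3
ask @ H0 ⇒ 3
H0 returns 6
H1 returns [6]
H2 returns [[6]]
= [[6]]

Answer: [[6]]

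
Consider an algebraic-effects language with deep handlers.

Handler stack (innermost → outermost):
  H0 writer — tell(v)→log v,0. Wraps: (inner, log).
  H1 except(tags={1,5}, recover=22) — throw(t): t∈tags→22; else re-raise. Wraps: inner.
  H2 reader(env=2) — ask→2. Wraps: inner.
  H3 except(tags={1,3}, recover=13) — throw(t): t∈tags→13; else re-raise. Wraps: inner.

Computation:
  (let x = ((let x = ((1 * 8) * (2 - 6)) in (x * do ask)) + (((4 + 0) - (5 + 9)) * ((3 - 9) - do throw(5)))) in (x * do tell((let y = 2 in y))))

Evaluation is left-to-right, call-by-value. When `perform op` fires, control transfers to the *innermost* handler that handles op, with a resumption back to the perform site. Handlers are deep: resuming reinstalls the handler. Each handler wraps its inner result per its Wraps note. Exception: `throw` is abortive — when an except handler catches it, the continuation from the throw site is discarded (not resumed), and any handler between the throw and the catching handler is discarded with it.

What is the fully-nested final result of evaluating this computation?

Answer: 22

Evaluation trace:
ask @ H2 ⇒ 2
throw(5) @ H1 caught ⇒ 22
H2 returns 22
H3 returns 22
= 22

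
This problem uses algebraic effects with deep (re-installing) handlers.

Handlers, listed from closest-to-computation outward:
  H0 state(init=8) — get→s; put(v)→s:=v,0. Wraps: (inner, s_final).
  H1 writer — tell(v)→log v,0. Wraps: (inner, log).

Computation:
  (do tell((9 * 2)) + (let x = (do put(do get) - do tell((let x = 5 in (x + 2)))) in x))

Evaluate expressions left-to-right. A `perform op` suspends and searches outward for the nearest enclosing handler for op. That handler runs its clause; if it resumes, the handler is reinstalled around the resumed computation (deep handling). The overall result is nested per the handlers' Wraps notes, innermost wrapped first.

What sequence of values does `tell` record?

Step-by-step:
tell(18) @ H1 ⇒ log+=18
get @ H0 ⇒ 8
put(8) @ H0 ⇒ s:=8
tell(7) @ H1 ⇒ log+=7
H0 returns (0, 8)
H1 returns ((0, 8), (18, 7))
= ((0, 8), (18, 7))

Answer: (18, 7)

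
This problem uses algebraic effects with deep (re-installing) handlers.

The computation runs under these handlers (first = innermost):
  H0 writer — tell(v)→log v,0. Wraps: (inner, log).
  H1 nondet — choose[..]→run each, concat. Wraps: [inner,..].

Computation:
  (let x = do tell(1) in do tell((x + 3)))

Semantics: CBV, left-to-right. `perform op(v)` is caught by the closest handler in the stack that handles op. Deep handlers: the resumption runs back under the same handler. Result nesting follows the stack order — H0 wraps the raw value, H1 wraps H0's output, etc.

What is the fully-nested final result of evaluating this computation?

Working:
tell(1) @ H0 ⇒ log+=1
tell(3) @ H0 ⇒ log+=3
H0 returns (0, (1, 3))
H1 returns [(0, (1, 3))]
= [(0, (1, 3))]

Answer: [(0, (1, 3))]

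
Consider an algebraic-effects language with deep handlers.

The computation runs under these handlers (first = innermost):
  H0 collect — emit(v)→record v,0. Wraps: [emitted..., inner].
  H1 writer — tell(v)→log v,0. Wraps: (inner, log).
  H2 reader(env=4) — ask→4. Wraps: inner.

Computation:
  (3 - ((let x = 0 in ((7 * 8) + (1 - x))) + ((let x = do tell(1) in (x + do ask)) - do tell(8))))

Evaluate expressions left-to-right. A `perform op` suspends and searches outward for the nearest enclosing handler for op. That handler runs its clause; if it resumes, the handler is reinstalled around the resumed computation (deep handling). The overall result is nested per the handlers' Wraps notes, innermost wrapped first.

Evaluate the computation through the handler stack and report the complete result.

Answer: ([-58], (1, 8))

Step-by-step:
tell(1) @ H1 ⇒ log+=1
ask @ H2 ⇒ 4
tell(8) @ H1 ⇒ log+=8
H0 returns [-58]
H1 returns ([-58], (1, 8))
H2 returns ([-58], (1, 8))
= ([-58], (1, 8))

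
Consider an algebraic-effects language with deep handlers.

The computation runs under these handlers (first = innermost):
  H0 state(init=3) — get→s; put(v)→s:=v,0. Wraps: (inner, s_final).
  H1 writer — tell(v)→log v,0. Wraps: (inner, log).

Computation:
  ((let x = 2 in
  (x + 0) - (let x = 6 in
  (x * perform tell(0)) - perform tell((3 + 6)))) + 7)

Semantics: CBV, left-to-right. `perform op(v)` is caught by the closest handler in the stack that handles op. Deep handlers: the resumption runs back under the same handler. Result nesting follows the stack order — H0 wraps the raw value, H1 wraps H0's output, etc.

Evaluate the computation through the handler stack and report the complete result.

Answer: ((9, 3), (0, 9))

Step-by-step:
tell(0) @ H1 ⇒ log+=0
tell(9) @ H1 ⇒ log+=9
H0 returns (9, 3)
H1 returns ((9, 3), (0, 9))
= ((9, 3), (0, 9))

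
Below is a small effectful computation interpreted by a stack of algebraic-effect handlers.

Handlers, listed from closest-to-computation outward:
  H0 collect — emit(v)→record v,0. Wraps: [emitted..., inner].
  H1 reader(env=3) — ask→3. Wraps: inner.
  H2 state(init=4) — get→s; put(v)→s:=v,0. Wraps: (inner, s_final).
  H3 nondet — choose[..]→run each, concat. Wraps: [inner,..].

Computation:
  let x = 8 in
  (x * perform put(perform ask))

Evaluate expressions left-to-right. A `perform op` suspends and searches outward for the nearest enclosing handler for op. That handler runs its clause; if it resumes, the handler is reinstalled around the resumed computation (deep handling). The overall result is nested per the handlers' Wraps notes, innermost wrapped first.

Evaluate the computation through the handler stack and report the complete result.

Answer: [([0], 3)]

Step-by-step:
ask @ H1 ⇒ 3
put(3) @ H2 ⇒ s:=3
H0 returns [0]
H1 returns [0]
H2 returns ([0], 3)
H3 returns [([0], 3)]
= [([0], 3)]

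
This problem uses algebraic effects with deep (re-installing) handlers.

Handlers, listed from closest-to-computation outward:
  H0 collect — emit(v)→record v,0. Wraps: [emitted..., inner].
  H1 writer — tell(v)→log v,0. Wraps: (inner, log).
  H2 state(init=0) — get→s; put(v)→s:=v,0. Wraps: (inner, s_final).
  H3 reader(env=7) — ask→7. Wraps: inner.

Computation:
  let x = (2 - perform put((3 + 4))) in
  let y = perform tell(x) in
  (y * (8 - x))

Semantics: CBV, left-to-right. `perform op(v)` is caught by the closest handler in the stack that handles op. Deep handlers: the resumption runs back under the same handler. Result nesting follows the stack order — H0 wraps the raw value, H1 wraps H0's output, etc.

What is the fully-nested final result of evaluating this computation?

Answer: (([0], (2)), 7)

Evaluation trace:
put(7) @ H2 ⇒ s:=7
tell(2) @ H1 ⇒ log+=2
H0 returns [0]
H1 returns ([0], (2))
H2 returns (([0], (2)), 7)
H3 returns (([0], (2)), 7)
= (([0], (2)), 7)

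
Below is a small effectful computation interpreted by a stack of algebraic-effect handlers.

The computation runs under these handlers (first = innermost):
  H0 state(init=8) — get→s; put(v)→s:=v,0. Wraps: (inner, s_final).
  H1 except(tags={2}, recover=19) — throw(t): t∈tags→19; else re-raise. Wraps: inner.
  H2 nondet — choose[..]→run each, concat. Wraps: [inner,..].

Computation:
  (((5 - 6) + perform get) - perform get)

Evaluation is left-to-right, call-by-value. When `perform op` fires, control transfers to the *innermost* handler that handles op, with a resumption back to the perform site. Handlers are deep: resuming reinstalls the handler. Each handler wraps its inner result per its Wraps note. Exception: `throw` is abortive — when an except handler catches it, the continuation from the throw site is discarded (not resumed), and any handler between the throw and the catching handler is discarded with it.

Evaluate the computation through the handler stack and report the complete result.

Step-by-step:
get @ H0 ⇒ 8
get @ H0 ⇒ 8
H0 returns (-1, 8)
H1 returns (-1, 8)
H2 returns [(-1, 8)]
= [(-1, 8)]

Answer: [(-1, 8)]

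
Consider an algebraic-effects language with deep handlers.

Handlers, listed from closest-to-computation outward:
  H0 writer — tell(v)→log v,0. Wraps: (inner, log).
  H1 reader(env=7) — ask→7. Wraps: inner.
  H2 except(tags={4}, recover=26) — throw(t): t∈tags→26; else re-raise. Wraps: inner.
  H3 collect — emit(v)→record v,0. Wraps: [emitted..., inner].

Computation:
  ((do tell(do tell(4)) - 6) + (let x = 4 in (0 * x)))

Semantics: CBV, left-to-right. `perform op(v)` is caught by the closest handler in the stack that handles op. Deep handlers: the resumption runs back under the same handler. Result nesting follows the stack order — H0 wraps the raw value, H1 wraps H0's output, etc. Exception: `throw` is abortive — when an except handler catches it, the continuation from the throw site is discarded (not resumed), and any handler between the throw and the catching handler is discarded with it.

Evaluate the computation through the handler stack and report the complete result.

Step-by-step:
tell(4) @ H0 ⇒ log+=4
tell(0) @ H0 ⇒ log+=0
H0 returns (-6, (4, 0))
H1 returns (-6, (4, 0))
H2 returns (-6, (4, 0))
H3 returns [(-6, (4, 0))]
= [(-6, (4, 0))]

Answer: [(-6, (4, 0))]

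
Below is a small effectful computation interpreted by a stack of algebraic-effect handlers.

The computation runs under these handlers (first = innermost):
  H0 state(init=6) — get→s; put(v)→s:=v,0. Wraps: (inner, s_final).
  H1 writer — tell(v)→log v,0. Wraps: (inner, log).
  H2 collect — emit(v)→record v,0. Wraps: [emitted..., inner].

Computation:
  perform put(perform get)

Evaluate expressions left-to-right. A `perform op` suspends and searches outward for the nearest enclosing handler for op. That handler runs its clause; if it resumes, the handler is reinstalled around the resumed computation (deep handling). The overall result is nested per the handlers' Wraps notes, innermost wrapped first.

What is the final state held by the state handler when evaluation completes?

Working:
get @ H0 ⇒ 6
put(6) @ H0 ⇒ s:=6
H0 returns (0, 6)
H1 returns ((0, 6), ())
H2 returns [((0, 6), ())]
= [((0, 6), ())]

Answer: 6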